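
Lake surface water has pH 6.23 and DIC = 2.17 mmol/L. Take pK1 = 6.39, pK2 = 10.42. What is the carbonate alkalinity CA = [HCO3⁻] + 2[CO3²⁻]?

CA = 0.887 mmol/L

CA = [HCO3⁻] + 2[CO3²⁻] = (α₁ + 2α₂)·DIC
At pH 6.23: [H⁺]/K1 = 10^0.16 = 1.4454, K2/[H⁺] = 10^-4.19 = 6.4565×10^-5
α₁ = 1/(1 + 1.4454 + 6.4565×10^-5) = 1/2.4455 = 0.4089; α₂ = α₁·K2/[H⁺] = 2.640×10^-5
α₁ + 2α₂ = 0.4090
CA = 0.4090 × 2.17 = 0.887 mmol/L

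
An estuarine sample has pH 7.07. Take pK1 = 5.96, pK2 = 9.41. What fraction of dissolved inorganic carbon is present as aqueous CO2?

α₀ = 1 / (1 + K1/[H⁺] + K1K2/[H⁺]²) = 1 / (1 + 10^+1.11 + 10^-1.23)
   = 1 / (1 + 12.882 + 0.058884) = 1/13.941 = 0.07173

α₀ = 0.0717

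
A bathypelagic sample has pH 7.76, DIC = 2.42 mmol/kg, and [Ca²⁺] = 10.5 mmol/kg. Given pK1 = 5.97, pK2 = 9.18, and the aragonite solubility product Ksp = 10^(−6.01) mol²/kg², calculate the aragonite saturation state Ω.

Ω = 0.938

α₂ = 1 / (1 + [H⁺]/K2 + [H⁺]²/(K1K2)) = 1 / (1 + 10^+1.42 + 10^-0.37)
   = 1 / (1 + 26.303 + 0.42658) = 1/27.729 = 0.03606
[CO3²⁻] = α₂ × DIC = 0.03606 × 2.42 = 0.08727 mmol/kg
Ksp = 10^(−6.01) = 9.772×10^-7
Ω = [Ca²⁺][CO3²⁻]/Ksp = (10.5×10^-3)(8.727×10^-5) / 9.772×10^-7 = 0.938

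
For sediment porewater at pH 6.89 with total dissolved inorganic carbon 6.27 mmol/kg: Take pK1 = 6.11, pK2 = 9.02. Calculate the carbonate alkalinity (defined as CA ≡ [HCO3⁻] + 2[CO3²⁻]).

CA = 5.42 mmol/kg

CA = [HCO3⁻] + 2[CO3²⁻] = (α₁ + 2α₂)·DIC
At pH 6.89: [H⁺]/K1 = 10^-0.78 = 0.16596, K2/[H⁺] = 10^-2.13 = 0.0074131
α₁ = 1/(1 + 0.16596 + 0.0074131) = 1/1.1734 = 0.8522; α₂ = α₁·K2/[H⁺] = 0.006318
α₁ + 2α₂ = 0.8649
CA = 0.8649 × 6.27 = 5.42 mmol/kg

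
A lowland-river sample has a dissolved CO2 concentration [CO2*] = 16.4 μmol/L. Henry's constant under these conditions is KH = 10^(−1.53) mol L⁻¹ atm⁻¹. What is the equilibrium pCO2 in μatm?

KH = 10^(−1.53) = 2.951×10^-2 mol L⁻¹ atm⁻¹
pCO2 = [CO2*]/KH = 16.4×10^-6 / 2.951×10^-2 = 5.56×10^-4 atm = 556 μatm

pCO2 = 556 μatm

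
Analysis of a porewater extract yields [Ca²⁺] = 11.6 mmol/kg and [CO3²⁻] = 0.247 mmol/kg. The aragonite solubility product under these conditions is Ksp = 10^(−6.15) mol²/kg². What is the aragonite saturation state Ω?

Ksp = 10^(−6.15) = 7.079×10^-7
Ω = [Ca²⁺][CO3²⁻]/Ksp = (11.6×10^-3)(0.247×10^-3) / 7.079×10^-7 = 4.05

Ω = 4.05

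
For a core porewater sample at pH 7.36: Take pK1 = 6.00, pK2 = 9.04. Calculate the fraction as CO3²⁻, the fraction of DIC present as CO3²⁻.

α₂ = 1 / (1 + [H⁺]/K2 + [H⁺]²/(K1K2)) = 1 / (1 + 10^+1.68 + 10^+0.32)
   = 1 / (1 + 47.863 + 2.0893) = 1/50.952 = 0.01963

α₂ = 0.0196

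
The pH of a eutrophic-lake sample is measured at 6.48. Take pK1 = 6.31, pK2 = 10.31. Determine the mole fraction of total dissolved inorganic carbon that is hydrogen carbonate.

α₁ = 0.597

α₁ = 1 / (1 + [H⁺]/K1 + K2/[H⁺]) = 1 / (1 + 10^-0.17 + 10^-3.83)
   = 1 / (1 + 0.67608 + 0.00014791) = 1/1.6762 = 0.5966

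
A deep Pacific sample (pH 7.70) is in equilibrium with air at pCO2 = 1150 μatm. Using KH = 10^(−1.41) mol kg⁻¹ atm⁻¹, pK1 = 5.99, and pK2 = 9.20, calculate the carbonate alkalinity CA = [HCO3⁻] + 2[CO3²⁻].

CA = 2.44 mmol/kg

[CO2*] = KH · pCO2 = 10^(−1.41) × 1150×10^-6 = 4.474×10^-5 mol/kg
α₀ = 1/(1 + K1/[H⁺] + K1K2/[H⁺]²) = 1/(1 + 10^+1.71 + 10^+0.21) = 0.01855
DIC = [CO2*]/α₀ = 4.474×10^-5 / 0.01855 = 2.412 mmol/kg
CA = (α₁ + 2α₂)·DIC = (0.9514 + 2×0.03008) × 2.412 = 2.44 mmol/kg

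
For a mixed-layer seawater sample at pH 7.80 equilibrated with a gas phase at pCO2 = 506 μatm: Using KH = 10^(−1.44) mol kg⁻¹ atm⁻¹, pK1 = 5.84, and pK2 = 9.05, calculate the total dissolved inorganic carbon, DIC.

[CO2*] = KH · pCO2 = 10^(−1.44) × 506×10^-6 = 1.837×10^-5 mol/kg
α₀ = 1/(1 + K1/[H⁺] + K1K2/[H⁺]²) = 1/(1 + 10^+1.96 + 10^+0.71) = 0.01027
DIC = [CO2*]/α₀ = 1.837×10^-5 / 0.01027 = 1.79 mmol/kg

DIC = 1.79 mmol/kg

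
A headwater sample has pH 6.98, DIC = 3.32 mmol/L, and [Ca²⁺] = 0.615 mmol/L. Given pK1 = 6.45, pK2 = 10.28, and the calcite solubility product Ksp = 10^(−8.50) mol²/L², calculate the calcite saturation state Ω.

Ω = 0.250

α₂ = 1 / (1 + [H⁺]/K2 + [H⁺]²/(K1K2)) = 1 / (1 + 10^+3.30 + 10^+2.77)
   = 1 / (1 + 1995.3 + 588.84) = 1/2585.1 = 0.0003868
[CO3²⁻] = α₂ × DIC = 0.0003868 × 3.32 = 0.001284 mmol/L = 1.284 μmol/L
Ksp = 10^(−8.50) = 3.162×10^-9
Ω = [Ca²⁺][CO3²⁻]/Ksp = (0.615×10^-3)(1.284×10^-6) / 3.162×10^-9 = 0.250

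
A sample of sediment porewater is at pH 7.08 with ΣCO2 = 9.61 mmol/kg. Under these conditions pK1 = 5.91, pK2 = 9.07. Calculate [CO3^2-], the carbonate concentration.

[CO3²⁻] = 0.0912 mmol/kg

α₂ = 1 / (1 + [H⁺]/K2 + [H⁺]²/(K1K2)) = 1 / (1 + 10^+1.99 + 10^+0.82)
   = 1 / (1 + 97.724 + 6.6069) = 1/105.33 = 0.009494
[CO3²⁻] = α₂ × DIC = 0.009494 × 9.61 = 0.0912 mmol/kg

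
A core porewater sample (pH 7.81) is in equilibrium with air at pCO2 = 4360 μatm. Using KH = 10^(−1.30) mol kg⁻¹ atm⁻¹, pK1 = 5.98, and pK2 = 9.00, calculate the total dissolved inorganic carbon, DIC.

DIC = 15.9 mmol/kg

[CO2*] = KH · pCO2 = 10^(−1.30) × 4360×10^-6 = 2.185×10^-4 mol/kg
α₀ = 1/(1 + K1/[H⁺] + K1K2/[H⁺]²) = 1/(1 + 10^+1.83 + 10^+0.64) = 0.01370
DIC = [CO2*]/α₀ = 2.185×10^-4 / 0.01370 = 15.9 mmol/kg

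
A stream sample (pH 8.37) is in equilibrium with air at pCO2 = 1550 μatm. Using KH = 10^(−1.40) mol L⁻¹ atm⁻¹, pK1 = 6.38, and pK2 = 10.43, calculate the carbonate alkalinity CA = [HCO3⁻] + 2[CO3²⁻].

[CO2*] = KH · pCO2 = 10^(−1.40) × 1550×10^-6 = 6.171×10^-5 mol/L
α₀ = 1/(1 + K1/[H⁺] + K1K2/[H⁺]²) = 1/(1 + 10^+1.99 + 10^-0.07) = 0.01004
DIC = [CO2*]/α₀ = 6.171×10^-5 / 0.01004 = 6.144 mmol/L
CA = (α₁ + 2α₂)·DIC = (0.9814 + 2×0.008548) × 6.144 = 6.14 mmol/L

CA = 6.14 mmol/L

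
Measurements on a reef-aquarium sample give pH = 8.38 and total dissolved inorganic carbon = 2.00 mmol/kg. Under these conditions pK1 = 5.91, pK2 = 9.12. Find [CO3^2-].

α₂ = 1 / (1 + [H⁺]/K2 + [H⁺]²/(K1K2)) = 1 / (1 + 10^+0.74 + 10^-1.73)
   = 1 / (1 + 5.4954 + 0.018621) = 1/6.5140 = 0.1535
[CO3²⁻] = α₂ × DIC = 0.1535 × 2.00 = 0.307 mmol/kg

[CO3²⁻] = 0.307 mmol/kg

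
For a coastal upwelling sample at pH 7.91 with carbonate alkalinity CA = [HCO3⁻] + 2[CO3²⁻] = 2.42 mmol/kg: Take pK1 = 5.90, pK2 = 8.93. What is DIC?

DIC = 2.25 mmol/kg

CA = [HCO3⁻] + 2[CO3²⁻] = (α₁ + 2α₂)·DIC
At pH 7.91: [H⁺]/K1 = 10^-2.01 = 0.0097724, K2/[H⁺] = 10^-1.02 = 0.095499
α₁ = 1/(1 + 0.0097724 + 0.095499) = 1/1.1053 = 0.9048; α₂ = α₁·K2/[H⁺] = 0.08640
α₁ + 2α₂ = 1.0776
DIC = CA / (α₁ + 2α₂) = 2.42 / 1.0776 = 2.25 mmol/kg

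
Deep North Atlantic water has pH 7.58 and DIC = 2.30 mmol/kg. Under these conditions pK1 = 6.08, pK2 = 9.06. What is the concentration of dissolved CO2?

α₀ = 1 / (1 + K1/[H⁺] + K1K2/[H⁺]²) = 1 / (1 + 10^+1.50 + 10^+0.02)
   = 1 / (1 + 31.623 + 1.0471) = 1/33.670 = 0.02970
[CO2*] = α₀ × DIC = 0.02970 × 2.30 = 0.0683 mmol/kg

[CO2*] = 0.0683 mmol/kg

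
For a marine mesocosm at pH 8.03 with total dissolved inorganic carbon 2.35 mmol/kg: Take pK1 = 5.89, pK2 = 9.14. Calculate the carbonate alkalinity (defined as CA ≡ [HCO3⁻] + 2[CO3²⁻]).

CA = 2.50 mmol/kg

CA = [HCO3⁻] + 2[CO3²⁻] = (α₁ + 2α₂)·DIC
At pH 8.03: [H⁺]/K1 = 10^-2.14 = 0.0072444, K2/[H⁺] = 10^-1.11 = 0.077625
α₁ = 1/(1 + 0.0072444 + 0.077625) = 1/1.0849 = 0.9218; α₂ = α₁·K2/[H⁺] = 0.07155
α₁ + 2α₂ = 1.0649
CA = 1.0649 × 2.35 = 2.50 mmol/kg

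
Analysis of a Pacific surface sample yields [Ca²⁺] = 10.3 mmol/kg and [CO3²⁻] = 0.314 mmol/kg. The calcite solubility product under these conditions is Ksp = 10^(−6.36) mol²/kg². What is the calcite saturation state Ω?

Ksp = 10^(−6.36) = 4.365×10^-7
Ω = [Ca²⁺][CO3²⁻]/Ksp = (10.3×10^-3)(0.314×10^-3) / 4.365×10^-7 = 7.41

Ω = 7.41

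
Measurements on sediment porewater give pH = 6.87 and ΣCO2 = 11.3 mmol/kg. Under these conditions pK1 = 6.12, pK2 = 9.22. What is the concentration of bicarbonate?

[HCO3⁻] = 9.56 mmol/kg

α₁ = 1 / (1 + [H⁺]/K1 + K2/[H⁺]) = 1 / (1 + 10^-0.75 + 10^-2.35)
   = 1 / (1 + 0.17783 + 0.0044668) = 1/1.1823 = 0.8458
[HCO3⁻] = α₁ × DIC = 0.8458 × 11.3 = 9.56 mmol/kg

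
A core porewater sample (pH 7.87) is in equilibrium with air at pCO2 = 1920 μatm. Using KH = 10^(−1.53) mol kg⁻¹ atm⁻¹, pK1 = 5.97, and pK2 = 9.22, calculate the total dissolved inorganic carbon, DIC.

[CO2*] = KH · pCO2 = 10^(−1.53) × 1920×10^-6 = 5.666×10^-5 mol/kg
α₀ = 1/(1 + K1/[H⁺] + K1K2/[H⁺]²) = 1/(1 + 10^+1.90 + 10^+0.55) = 0.01191
DIC = [CO2*]/α₀ = 5.666×10^-5 / 0.01191 = 4.76 mmol/kg

DIC = 4.76 mmol/kg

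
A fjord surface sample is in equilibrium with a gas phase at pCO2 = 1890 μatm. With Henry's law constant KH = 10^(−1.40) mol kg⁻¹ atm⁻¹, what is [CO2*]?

KH = 10^(−1.40) = 3.981×10^-2 mol kg⁻¹ atm⁻¹
[CO2*] = KH · pCO2 = 3.981×10^-2 × 1890×10^-6 atm = 7.52×10^-5 mol/kg

[CO2*] = 75.2 μmol/kg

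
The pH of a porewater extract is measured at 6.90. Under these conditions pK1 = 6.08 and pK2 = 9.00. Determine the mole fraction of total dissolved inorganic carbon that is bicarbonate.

α₁ = 0.863

α₁ = 1 / (1 + [H⁺]/K1 + K2/[H⁺]) = 1 / (1 + 10^-0.82 + 10^-2.10)
   = 1 / (1 + 0.15136 + 0.0079433) = 1/1.1593 = 0.8626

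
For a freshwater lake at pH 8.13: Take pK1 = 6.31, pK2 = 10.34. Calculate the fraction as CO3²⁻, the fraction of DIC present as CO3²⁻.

α₂ = 1 / (1 + [H⁺]/K2 + [H⁺]²/(K1K2)) = 1 / (1 + 10^+2.21 + 10^+0.39)
   = 1 / (1 + 162.18 + 2.4547) = 1/165.64 = 0.006037

α₂ = 0.00604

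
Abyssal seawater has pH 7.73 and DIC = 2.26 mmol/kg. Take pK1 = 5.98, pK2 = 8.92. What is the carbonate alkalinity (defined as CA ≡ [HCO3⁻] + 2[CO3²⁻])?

CA = 2.36 mmol/kg

CA = [HCO3⁻] + 2[CO3²⁻] = (α₁ + 2α₂)·DIC
At pH 7.73: [H⁺]/K1 = 10^-1.75 = 0.017783, K2/[H⁺] = 10^-1.19 = 0.064565
α₁ = 1/(1 + 0.017783 + 0.064565) = 1/1.0823 = 0.9239; α₂ = α₁·K2/[H⁺] = 0.05965
α₁ + 2α₂ = 1.0432
CA = 1.0432 × 2.26 = 2.36 mmol/kg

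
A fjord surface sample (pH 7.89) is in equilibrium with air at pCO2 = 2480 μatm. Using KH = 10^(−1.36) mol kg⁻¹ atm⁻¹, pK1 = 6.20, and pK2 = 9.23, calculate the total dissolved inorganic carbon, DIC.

DIC = 5.65 mmol/kg

[CO2*] = KH · pCO2 = 10^(−1.36) × 2480×10^-6 = 1.083×10^-4 mol/kg
α₀ = 1/(1 + K1/[H⁺] + K1K2/[H⁺]²) = 1/(1 + 10^+1.69 + 10^+0.35) = 0.01915
DIC = [CO2*]/α₀ = 1.083×10^-4 / 0.01915 = 5.65 mmol/kg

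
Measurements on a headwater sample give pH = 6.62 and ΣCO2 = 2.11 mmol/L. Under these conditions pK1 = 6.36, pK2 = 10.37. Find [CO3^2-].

α₂ = 1 / (1 + [H⁺]/K2 + [H⁺]²/(K1K2)) = 1 / (1 + 10^+3.75 + 10^+3.49)
   = 1 / (1 + 5623.4 + 3090.3) = 1/8714.7 = 0.0001147
[CO3²⁻] = α₂ × DIC = 0.0001147 × 2.11 = 0.000242 mmol/L = 0.242 μmol/L

[CO3²⁻] = 0.242 μmol/L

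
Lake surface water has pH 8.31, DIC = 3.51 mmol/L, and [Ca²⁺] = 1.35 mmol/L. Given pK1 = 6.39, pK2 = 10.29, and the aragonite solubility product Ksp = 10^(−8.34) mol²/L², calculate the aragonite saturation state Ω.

Ω = 10.6

α₂ = 1 / (1 + [H⁺]/K2 + [H⁺]²/(K1K2)) = 1 / (1 + 10^+1.98 + 10^+0.06)
   = 1 / (1 + 95.499 + 1.1482) = 1/97.647 = 0.01024
[CO3²⁻] = α₂ × DIC = 0.01024 × 3.51 = 0.03595 mmol/L
Ksp = 10^(−8.34) = 4.571×10^-9
Ω = [Ca²⁺][CO3²⁻]/Ksp = (1.35×10^-3)(3.595×10^-5) / 4.571×10^-9 = 10.6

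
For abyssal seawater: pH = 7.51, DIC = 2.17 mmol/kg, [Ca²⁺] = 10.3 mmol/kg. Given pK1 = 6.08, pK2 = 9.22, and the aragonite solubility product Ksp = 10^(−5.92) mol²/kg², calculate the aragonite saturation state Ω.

Ω = 0.343

α₂ = 1 / (1 + [H⁺]/K2 + [H⁺]²/(K1K2)) = 1 / (1 + 10^+1.71 + 10^+0.28)
   = 1 / (1 + 51.286 + 1.9055) = 1/54.192 = 0.01845
[CO3²⁻] = α₂ × DIC = 0.01845 × 2.17 = 0.04004 mmol/kg
Ksp = 10^(−5.92) = 1.202×10^-6
Ω = [Ca²⁺][CO3²⁻]/Ksp = (10.3×10^-3)(4.004×10^-5) / 1.202×10^-6 = 0.343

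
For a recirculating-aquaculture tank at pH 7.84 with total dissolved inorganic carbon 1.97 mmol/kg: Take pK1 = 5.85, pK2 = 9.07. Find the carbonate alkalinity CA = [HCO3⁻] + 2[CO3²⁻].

CA = 2.06 mmol/kg

CA = [HCO3⁻] + 2[CO3²⁻] = (α₁ + 2α₂)·DIC
At pH 7.84: [H⁺]/K1 = 10^-1.99 = 0.010233, K2/[H⁺] = 10^-1.23 = 0.058884
α₁ = 1/(1 + 0.010233 + 0.058884) = 1/1.0691 = 0.9354; α₂ = α₁·K2/[H⁺] = 0.05508
α₁ + 2α₂ = 1.0455
CA = 1.0455 × 1.97 = 2.06 mmol/kg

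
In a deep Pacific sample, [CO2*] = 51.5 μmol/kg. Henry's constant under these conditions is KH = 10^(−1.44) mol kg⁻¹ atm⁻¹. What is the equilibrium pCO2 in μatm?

KH = 10^(−1.44) = 3.631×10^-2 mol kg⁻¹ atm⁻¹
pCO2 = [CO2*]/KH = 51.5×10^-6 / 3.631×10^-2 = 1.42×10^-3 atm = 1420 μatm

pCO2 = 1420 μatm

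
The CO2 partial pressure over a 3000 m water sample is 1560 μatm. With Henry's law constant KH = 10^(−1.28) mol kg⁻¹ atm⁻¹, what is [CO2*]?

[CO2*] = 81.9 μmol/kg

KH = 10^(−1.28) = 5.248×10^-2 mol kg⁻¹ atm⁻¹
[CO2*] = KH · pCO2 = 5.248×10^-2 × 1560×10^-6 atm = 8.19×10^-5 mol/kg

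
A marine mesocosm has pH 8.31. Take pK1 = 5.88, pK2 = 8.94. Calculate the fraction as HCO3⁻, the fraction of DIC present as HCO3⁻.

α₁ = 1 / (1 + [H⁺]/K1 + K2/[H⁺]) = 1 / (1 + 10^-2.43 + 10^-0.63)
   = 1 / (1 + 0.0037154 + 0.23442) = 1/1.2381 = 0.8077

α₁ = 0.808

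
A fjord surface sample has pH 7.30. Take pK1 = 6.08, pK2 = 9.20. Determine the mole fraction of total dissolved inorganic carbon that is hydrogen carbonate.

α₁ = 0.932

α₁ = 1 / (1 + [H⁺]/K1 + K2/[H⁺]) = 1 / (1 + 10^-1.22 + 10^-1.90)
   = 1 / (1 + 0.060256 + 0.012589) = 1/1.0728 = 0.9321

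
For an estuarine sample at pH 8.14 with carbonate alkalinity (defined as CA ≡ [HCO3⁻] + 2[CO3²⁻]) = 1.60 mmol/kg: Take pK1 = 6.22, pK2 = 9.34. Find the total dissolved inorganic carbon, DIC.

CA = [HCO3⁻] + 2[CO3²⁻] = (α₁ + 2α₂)·DIC
At pH 8.14: [H⁺]/K1 = 10^-1.92 = 0.012023, K2/[H⁺] = 10^-1.20 = 0.063096
α₁ = 1/(1 + 0.012023 + 0.063096) = 1/1.0751 = 0.9301; α₂ = α₁·K2/[H⁺] = 0.05869
α₁ + 2α₂ = 1.0475
DIC = CA / (α₁ + 2α₂) = 1.60 / 1.0475 = 1.53 mmol/kg

DIC = 1.53 mmol/kg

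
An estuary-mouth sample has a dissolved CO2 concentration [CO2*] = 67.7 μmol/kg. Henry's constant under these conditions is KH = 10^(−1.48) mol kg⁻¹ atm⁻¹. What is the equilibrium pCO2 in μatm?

pCO2 = 2040 μatm

KH = 10^(−1.48) = 3.311×10^-2 mol kg⁻¹ atm⁻¹
pCO2 = [CO2*]/KH = 67.7×10^-6 / 3.311×10^-2 = 2.04×10^-3 atm = 2040 μatm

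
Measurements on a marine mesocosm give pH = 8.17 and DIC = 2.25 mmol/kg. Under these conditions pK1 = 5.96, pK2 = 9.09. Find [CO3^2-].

α₂ = 1 / (1 + [H⁺]/K2 + [H⁺]²/(K1K2)) = 1 / (1 + 10^+0.92 + 10^-1.29)
   = 1 / (1 + 8.3176 + 0.051286) = 1/9.3689 = 0.1067
[CO3²⁻] = α₂ × DIC = 0.1067 × 2.25 = 0.240 mmol/kg

[CO3²⁻] = 0.240 mmol/kg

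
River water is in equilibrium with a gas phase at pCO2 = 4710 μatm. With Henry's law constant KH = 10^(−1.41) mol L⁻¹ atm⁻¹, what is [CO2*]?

KH = 10^(−1.41) = 3.890×10^-2 mol L⁻¹ atm⁻¹
[CO2*] = KH · pCO2 = 3.890×10^-2 × 4710×10^-6 atm = 1.83×10^-4 mol/L

[CO2*] = 183 μmol/L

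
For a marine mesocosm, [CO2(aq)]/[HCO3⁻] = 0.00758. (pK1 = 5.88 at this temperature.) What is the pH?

pH = 8.00

From K1 = [H⁺][HCO3⁻]/[CO2(aq)]:  pH = pK1 − log₁₀([CO2(aq)]/[HCO3⁻])
log₁₀(0.00758) = -2.120
pH = 5.88 − (-2.120) = 8.00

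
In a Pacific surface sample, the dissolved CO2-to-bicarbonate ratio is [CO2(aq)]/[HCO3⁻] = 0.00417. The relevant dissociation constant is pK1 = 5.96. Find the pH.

pH = 8.34

From K1 = [H⁺][HCO3⁻]/[CO2(aq)]:  pH = pK1 − log₁₀([CO2(aq)]/[HCO3⁻])
log₁₀(0.00417) = -2.380
pH = 5.96 − (-2.380) = 8.34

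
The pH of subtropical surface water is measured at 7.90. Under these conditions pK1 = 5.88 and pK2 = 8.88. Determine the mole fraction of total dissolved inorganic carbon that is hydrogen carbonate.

α₁ = 0.897

α₁ = 1 / (1 + [H⁺]/K1 + K2/[H⁺]) = 1 / (1 + 10^-2.02 + 10^-0.98)
   = 1 / (1 + 0.0095499 + 0.10471) = 1/1.1143 = 0.8975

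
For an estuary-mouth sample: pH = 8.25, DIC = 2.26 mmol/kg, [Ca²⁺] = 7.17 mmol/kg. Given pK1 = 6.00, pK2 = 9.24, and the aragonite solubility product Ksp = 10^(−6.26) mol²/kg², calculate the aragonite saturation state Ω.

Ω = 2.72

α₂ = 1 / (1 + [H⁺]/K2 + [H⁺]²/(K1K2)) = 1 / (1 + 10^+0.99 + 10^-1.26)
   = 1 / (1 + 9.7724 + 0.054954) = 1/10.827 = 0.09236
[CO3²⁻] = α₂ × DIC = 0.09236 × 2.26 = 0.2087 mmol/kg
Ksp = 10^(−6.26) = 5.495×10^-7
Ω = [Ca²⁺][CO3²⁻]/Ksp = (7.17×10^-3)(2.087×10^-4) / 5.495×10^-7 = 2.72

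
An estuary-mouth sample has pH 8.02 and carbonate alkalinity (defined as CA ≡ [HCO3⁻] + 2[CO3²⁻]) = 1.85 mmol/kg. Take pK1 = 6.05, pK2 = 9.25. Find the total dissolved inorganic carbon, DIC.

CA = [HCO3⁻] + 2[CO3²⁻] = (α₁ + 2α₂)·DIC
At pH 8.02: [H⁺]/K1 = 10^-1.97 = 0.010715, K2/[H⁺] = 10^-1.23 = 0.058884
α₁ = 1/(1 + 0.010715 + 0.058884) = 1/1.0696 = 0.9349; α₂ = α₁·K2/[H⁺] = 0.05505
α₁ + 2α₂ = 1.0450
DIC = CA / (α₁ + 2α₂) = 1.85 / 1.0450 = 1.77 mmol/kg

DIC = 1.77 mmol/kg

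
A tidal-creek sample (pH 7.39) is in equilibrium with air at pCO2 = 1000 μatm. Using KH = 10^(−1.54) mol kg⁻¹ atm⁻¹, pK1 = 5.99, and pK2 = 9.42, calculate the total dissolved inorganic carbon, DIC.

[CO2*] = KH · pCO2 = 10^(−1.54) × 1000×10^-6 = 2.884×10^-5 mol/kg
α₀ = 1/(1 + K1/[H⁺] + K1K2/[H⁺]²) = 1/(1 + 10^+1.40 + 10^-0.63) = 0.03795
DIC = [CO2*]/α₀ = 2.884×10^-5 / 0.03795 = 0.760 mmol/kg

DIC = 0.760 mmol/kg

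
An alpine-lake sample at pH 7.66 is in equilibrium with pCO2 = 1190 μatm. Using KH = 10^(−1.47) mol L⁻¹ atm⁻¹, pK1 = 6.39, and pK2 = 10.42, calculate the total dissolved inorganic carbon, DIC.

[CO2*] = KH · pCO2 = 10^(−1.47) × 1190×10^-6 = 4.032×10^-5 mol/L
α₀ = 1/(1 + K1/[H⁺] + K1K2/[H⁺]²) = 1/(1 + 10^+1.27 + 10^-1.49) = 0.05088
DIC = [CO2*]/α₀ = 4.032×10^-5 / 0.05088 = 0.792 mmol/L

DIC = 0.792 mmol/L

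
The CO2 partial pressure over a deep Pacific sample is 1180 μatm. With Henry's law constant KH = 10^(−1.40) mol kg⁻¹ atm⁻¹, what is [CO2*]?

KH = 10^(−1.40) = 3.981×10^-2 mol kg⁻¹ atm⁻¹
[CO2*] = KH · pCO2 = 3.981×10^-2 × 1180×10^-6 atm = 4.70×10^-5 mol/kg

[CO2*] = 47.0 μmol/kg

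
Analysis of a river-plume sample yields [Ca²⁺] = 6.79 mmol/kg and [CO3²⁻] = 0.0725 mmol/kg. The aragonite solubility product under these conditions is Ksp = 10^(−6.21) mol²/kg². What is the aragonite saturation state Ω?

Ω = 0.798

Ksp = 10^(−6.21) = 6.166×10^-7
Ω = [Ca²⁺][CO3²⁻]/Ksp = (6.79×10^-3)(0.0725×10^-3) / 6.166×10^-7 = 0.798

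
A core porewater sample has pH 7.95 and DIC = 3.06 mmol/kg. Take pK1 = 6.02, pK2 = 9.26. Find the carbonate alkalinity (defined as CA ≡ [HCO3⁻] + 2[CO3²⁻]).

CA = [HCO3⁻] + 2[CO3²⁻] = (α₁ + 2α₂)·DIC
At pH 7.95: [H⁺]/K1 = 10^-1.93 = 0.011749, K2/[H⁺] = 10^-1.31 = 0.048978
α₁ = 1/(1 + 0.011749 + 0.048978) = 1/1.0607 = 0.9427; α₂ = α₁·K2/[H⁺] = 0.04617
α₁ + 2α₂ = 1.0351
CA = 1.0351 × 3.06 = 3.17 mmol/kg

CA = 3.17 mmol/kg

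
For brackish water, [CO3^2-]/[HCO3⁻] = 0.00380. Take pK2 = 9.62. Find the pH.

pH = 7.20

From K2 = [H⁺][CO3^2-]/[HCO3⁻]:  pH = pK2 + log₁₀([CO3^2-]/[HCO3⁻])
log₁₀(0.00380) = -2.420
pH = 9.62 + (-2.420) = 7.20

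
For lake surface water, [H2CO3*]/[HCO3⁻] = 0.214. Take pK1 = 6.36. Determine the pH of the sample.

From K1 = [H⁺][HCO3⁻]/[H2CO3*]:  pH = pK1 − log₁₀([H2CO3*]/[HCO3⁻])
log₁₀(0.214) = -0.670
pH = 6.36 − (-0.670) = 7.03

pH = 7.03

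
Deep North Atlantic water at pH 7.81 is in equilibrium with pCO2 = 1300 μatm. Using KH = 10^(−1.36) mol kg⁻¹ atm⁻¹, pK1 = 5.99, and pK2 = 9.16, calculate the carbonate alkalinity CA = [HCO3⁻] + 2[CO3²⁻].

[CO2*] = KH · pCO2 = 10^(−1.36) × 1300×10^-6 = 5.675×10^-5 mol/kg
α₀ = 1/(1 + K1/[H⁺] + K1K2/[H⁺]²) = 1/(1 + 10^+1.82 + 10^+0.47) = 0.01428
DIC = [CO2*]/α₀ = 5.675×10^-5 / 0.01428 = 3.973 mmol/kg
CA = (α₁ + 2α₂)·DIC = (0.9436 + 2×0.04215) × 3.973 = 4.08 mmol/kg

CA = 4.08 mmol/kg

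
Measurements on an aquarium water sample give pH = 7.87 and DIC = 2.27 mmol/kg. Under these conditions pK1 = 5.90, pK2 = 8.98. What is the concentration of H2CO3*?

α₀ = 1 / (1 + K1/[H⁺] + K1K2/[H⁺]²) = 1 / (1 + 10^+1.97 + 10^+0.86)
   = 1 / (1 + 93.325 + 7.2444) = 1/101.57 = 0.009845
[CO2*] = α₀ × DIC = 0.009845 × 2.27 = 0.0223 mmol/kg

[CO2*] = 0.0223 mmol/kg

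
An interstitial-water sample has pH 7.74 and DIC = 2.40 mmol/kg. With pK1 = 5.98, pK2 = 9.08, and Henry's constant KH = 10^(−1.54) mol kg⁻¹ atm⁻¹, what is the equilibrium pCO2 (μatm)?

α₀ = 1 / (1 + K1/[H⁺] + K1K2/[H⁺]²) = 1 / (1 + 10^+1.76 + 10^+0.42)
   = 1 / (1 + 57.544 + 2.6303) = 1/61.174 = 0.01635
[CO2*] = α₀ × DIC = 0.01635 × 2.40 = 0.03923 mmol/kg
pCO2 = [CO2*]/KH = 3.923×10^-5 / 2.884×10^-2 = 1360 μatm

pCO2 = 1360 μatm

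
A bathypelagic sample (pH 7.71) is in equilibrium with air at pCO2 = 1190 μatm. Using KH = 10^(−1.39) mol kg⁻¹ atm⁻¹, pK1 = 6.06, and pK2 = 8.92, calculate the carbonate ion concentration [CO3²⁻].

[CO3²⁻] = 0.134 mmol/kg

[CO2*] = KH · pCO2 = 10^(−1.39) × 1190×10^-6 = 4.848×10^-5 mol/kg
α₀ = 1/(1 + K1/[H⁺] + K1K2/[H⁺]²) = 1/(1 + 10^+1.65 + 10^+0.44) = 0.02065
DIC = [CO2*]/α₀ = 4.848×10^-5 / 0.02065 = 2.347 mmol/kg
[CO3²⁻] = α₂·DIC; α₂ = 0.05688, so [CO3²⁻] = 0.05688 × 2.347 = 0.134 mmol/kg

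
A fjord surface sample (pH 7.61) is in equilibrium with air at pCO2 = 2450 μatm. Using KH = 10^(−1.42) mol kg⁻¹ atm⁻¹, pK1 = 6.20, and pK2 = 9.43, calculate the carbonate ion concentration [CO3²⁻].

[CO3²⁻] = 0.0362 mmol/kg

[CO2*] = KH · pCO2 = 10^(−1.42) × 2450×10^-6 = 9.315×10^-5 mol/kg
α₀ = 1/(1 + K1/[H⁺] + K1K2/[H⁺]²) = 1/(1 + 10^+1.41 + 10^-0.41) = 0.03691
DIC = [CO2*]/α₀ = 9.315×10^-5 / 0.03691 = 2.524 mmol/kg
[CO3²⁻] = α₂·DIC; α₂ = 0.01436, so [CO3²⁻] = 0.01436 × 2.524 = 0.0362 mmol/kg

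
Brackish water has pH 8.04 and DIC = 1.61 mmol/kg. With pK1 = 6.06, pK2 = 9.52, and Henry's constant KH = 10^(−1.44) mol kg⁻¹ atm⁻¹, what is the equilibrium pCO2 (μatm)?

α₀ = 1 / (1 + K1/[H⁺] + K1K2/[H⁺]²) = 1 / (1 + 10^+1.98 + 10^+0.50)
   = 1 / (1 + 95.499 + 3.1623) = 1/99.662 = 0.01003
[CO2*] = α₀ × DIC = 0.01003 × 1.61 = 0.01615 mmol/kg = 16.15 μmol/kg
pCO2 = [CO2*]/KH = 1.615×10^-5 / 3.631×10^-2 = 445 μatm

pCO2 = 445 μatm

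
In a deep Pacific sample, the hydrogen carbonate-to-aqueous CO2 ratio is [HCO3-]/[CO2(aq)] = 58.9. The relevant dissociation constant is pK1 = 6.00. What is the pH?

From K1 = [H⁺][HCO3-]/[CO2(aq)]:  pH = pK1 + log₁₀([HCO3-]/[CO2(aq)])
log₁₀(58.9) = +1.770
pH = 6.00 + (+1.770) = 7.77

pH = 7.77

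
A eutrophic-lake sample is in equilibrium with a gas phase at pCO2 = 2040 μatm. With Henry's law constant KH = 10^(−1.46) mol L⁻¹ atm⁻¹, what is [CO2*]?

[CO2*] = 70.7 μmol/L

KH = 10^(−1.46) = 3.467×10^-2 mol L⁻¹ atm⁻¹
[CO2*] = KH · pCO2 = 3.467×10^-2 × 2040×10^-6 atm = 7.07×10^-5 mol/L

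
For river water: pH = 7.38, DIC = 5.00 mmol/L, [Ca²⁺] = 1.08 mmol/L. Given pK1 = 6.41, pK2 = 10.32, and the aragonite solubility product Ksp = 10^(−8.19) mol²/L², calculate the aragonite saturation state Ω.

α₂ = 1 / (1 + [H⁺]/K2 + [H⁺]²/(K1K2)) = 1 / (1 + 10^+2.94 + 10^+1.97)
   = 1 / (1 + 870.96 + 93.325) = 1/965.29 = 0.001036
[CO3²⁻] = α₂ × DIC = 0.001036 × 5.00 = 0.005180 mmol/L = 5.180 μmol/L
Ksp = 10^(−8.19) = 6.457×10^-9
Ω = [Ca²⁺][CO3²⁻]/Ksp = (1.08×10^-3)(5.180×10^-6) / 6.457×10^-9 = 0.866

Ω = 0.866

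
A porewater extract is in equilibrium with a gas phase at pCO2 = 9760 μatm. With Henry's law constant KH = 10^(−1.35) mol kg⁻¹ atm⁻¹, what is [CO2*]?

KH = 10^(−1.35) = 4.467×10^-2 mol kg⁻¹ atm⁻¹
[CO2*] = KH · pCO2 = 4.467×10^-2 × 9760×10^-6 atm = 4.36×10^-4 mol/kg

[CO2*] = 436 μmol/kg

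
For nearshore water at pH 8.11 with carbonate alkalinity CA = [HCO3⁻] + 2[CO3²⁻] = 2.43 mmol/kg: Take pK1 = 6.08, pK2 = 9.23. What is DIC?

DIC = 2.29 mmol/kg

CA = [HCO3⁻] + 2[CO3²⁻] = (α₁ + 2α₂)·DIC
At pH 8.11: [H⁺]/K1 = 10^-2.03 = 0.0093325, K2/[H⁺] = 10^-1.12 = 0.075858
α₁ = 1/(1 + 0.0093325 + 0.075858) = 1/1.0852 = 0.9215; α₂ = α₁·K2/[H⁺] = 0.06990
α₁ + 2α₂ = 1.0613
DIC = CA / (α₁ + 2α₂) = 2.43 / 1.0613 = 2.29 mmol/kg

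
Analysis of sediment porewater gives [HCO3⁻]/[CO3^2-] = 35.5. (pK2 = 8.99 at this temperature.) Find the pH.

From K2 = [H⁺][CO3^2-]/[HCO3⁻]:  pH = pK2 − log₁₀([HCO3⁻]/[CO3^2-])
log₁₀(35.5) = +1.550
pH = 8.99 − (+1.550) = 7.44

pH = 7.44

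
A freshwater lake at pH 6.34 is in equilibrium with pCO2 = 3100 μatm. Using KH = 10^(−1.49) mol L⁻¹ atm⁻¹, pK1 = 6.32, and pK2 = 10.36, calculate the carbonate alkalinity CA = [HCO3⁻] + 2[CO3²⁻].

CA = 0.105 mmol/L

[CO2*] = KH · pCO2 = 10^(−1.49) × 3100×10^-6 = 1.003×10^-4 mol/L
α₀ = 1/(1 + K1/[H⁺] + K1K2/[H⁺]²) = 1/(1 + 10^+0.02 + 10^-4.00) = 0.4885
DIC = [CO2*]/α₀ = 1.003×10^-4 / 0.4885 = 0.2054 mmol/L
CA = (α₁ + 2α₂)·DIC = (0.5115 + 2×4.885×10^-5) × 0.2054 = 0.105 mmol/L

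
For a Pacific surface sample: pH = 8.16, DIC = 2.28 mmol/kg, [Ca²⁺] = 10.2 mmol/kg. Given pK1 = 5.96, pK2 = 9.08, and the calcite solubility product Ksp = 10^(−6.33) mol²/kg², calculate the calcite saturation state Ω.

α₂ = 1 / (1 + [H⁺]/K2 + [H⁺]²/(K1K2)) = 1 / (1 + 10^+0.92 + 10^-1.28)
   = 1 / (1 + 8.3176 + 0.052481) = 1/9.3701 = 0.1067
[CO3²⁻] = α₂ × DIC = 0.1067 × 2.28 = 0.2433 mmol/kg
Ksp = 10^(−6.33) = 4.677×10^-7
Ω = [Ca²⁺][CO3²⁻]/Ksp = (10.2×10^-3)(2.433×10^-4) / 4.677×10^-7 = 5.31

Ω = 5.31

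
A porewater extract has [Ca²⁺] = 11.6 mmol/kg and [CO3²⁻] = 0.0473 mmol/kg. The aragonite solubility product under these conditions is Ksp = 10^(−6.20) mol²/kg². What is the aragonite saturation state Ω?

Ksp = 10^(−6.20) = 6.310×10^-7
Ω = [Ca²⁺][CO3²⁻]/Ksp = (11.6×10^-3)(0.0473×10^-3) / 6.310×10^-7 = 0.870

Ω = 0.870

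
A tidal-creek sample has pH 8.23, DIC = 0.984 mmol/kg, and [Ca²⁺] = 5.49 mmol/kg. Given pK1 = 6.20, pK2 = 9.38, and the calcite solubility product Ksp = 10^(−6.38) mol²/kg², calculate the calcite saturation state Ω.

α₂ = 1 / (1 + [H⁺]/K2 + [H⁺]²/(K1K2)) = 1 / (1 + 10^+1.15 + 10^-0.88)
   = 1 / (1 + 14.125 + 0.13183) = 1/15.257 = 0.06554
[CO3²⁻] = α₂ × DIC = 0.06554 × 0.984 = 0.06449 mmol/kg
Ksp = 10^(−6.38) = 4.169×10^-7
Ω = [Ca²⁺][CO3²⁻]/Ksp = (5.49×10^-3)(6.449×10^-5) / 4.169×10^-7 = 0.849

Ω = 0.849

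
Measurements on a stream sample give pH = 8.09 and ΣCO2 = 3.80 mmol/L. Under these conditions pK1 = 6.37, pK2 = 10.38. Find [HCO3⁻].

[HCO3⁻] = 3.71 mmol/L

α₁ = 1 / (1 + [H⁺]/K1 + K2/[H⁺]) = 1 / (1 + 10^-1.72 + 10^-2.29)
   = 1 / (1 + 0.019055 + 0.0051286) = 1/1.0242 = 0.9764
[HCO3⁻] = α₁ × DIC = 0.9764 × 3.80 = 3.71 mmol/L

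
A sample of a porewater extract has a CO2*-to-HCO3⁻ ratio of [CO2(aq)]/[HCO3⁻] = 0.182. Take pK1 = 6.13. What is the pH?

From K1 = [H⁺][HCO3⁻]/[CO2(aq)]:  pH = pK1 − log₁₀([CO2(aq)]/[HCO3⁻])
log₁₀(0.182) = -0.740
pH = 6.13 − (-0.740) = 6.87

pH = 6.87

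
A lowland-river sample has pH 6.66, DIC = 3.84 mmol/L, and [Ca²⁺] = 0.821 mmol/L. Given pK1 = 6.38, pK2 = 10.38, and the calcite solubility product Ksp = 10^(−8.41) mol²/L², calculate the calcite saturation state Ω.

Ω = 0.101

α₂ = 1 / (1 + [H⁺]/K2 + [H⁺]²/(K1K2)) = 1 / (1 + 10^+3.72 + 10^+3.44)
   = 1 / (1 + 5248.1 + 2754.2) = 1/8003.3 = 0.0001249
[CO3²⁻] = α₂ × DIC = 0.0001249 × 3.84 = 0.0004798 mmol/L = 0.4798 μmol/L
Ksp = 10^(−8.41) = 3.890×10^-9
Ω = [Ca²⁺][CO3²⁻]/Ksp = (0.821×10^-3)(4.798×10^-7) / 3.890×10^-9 = 0.101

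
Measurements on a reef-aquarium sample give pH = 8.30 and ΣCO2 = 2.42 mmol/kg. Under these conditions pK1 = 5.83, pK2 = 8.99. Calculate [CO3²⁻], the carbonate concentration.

[CO3²⁻] = 0.409 mmol/kg

α₂ = 1 / (1 + [H⁺]/K2 + [H⁺]²/(K1K2)) = 1 / (1 + 10^+0.69 + 10^-1.78)
   = 1 / (1 + 4.8978 + 0.016596) = 1/5.9144 = 0.1691
[CO3²⁻] = α₂ × DIC = 0.1691 × 2.42 = 0.409 mmol/kg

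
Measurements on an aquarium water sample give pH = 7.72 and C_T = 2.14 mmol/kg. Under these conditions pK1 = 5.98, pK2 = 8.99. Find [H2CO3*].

α₀ = 1 / (1 + K1/[H⁺] + K1K2/[H⁺]²) = 1 / (1 + 10^+1.74 + 10^+0.47)
   = 1 / (1 + 54.954 + 2.9512) = 1/58.905 = 0.01698
[CO2*] = α₀ × DIC = 0.01698 × 2.14 = 0.0363 mmol/kg

[CO2*] = 0.0363 mmol/kg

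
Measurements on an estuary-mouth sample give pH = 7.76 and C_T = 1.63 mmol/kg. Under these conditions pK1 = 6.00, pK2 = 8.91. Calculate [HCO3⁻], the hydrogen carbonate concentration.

[HCO3⁻] = 1.50 mmol/kg

α₁ = 1 / (1 + [H⁺]/K1 + K2/[H⁺]) = 1 / (1 + 10^-1.76 + 10^-1.15)
   = 1 / (1 + 0.017378 + 0.070795) = 1/1.0882 = 0.9190
[HCO3⁻] = α₁ × DIC = 0.9190 × 1.63 = 1.50 mmol/kg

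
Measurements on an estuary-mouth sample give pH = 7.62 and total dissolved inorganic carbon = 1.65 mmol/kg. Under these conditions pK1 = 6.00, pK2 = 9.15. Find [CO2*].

[CO2*] = 0.0376 mmol/kg

α₀ = 1 / (1 + K1/[H⁺] + K1K2/[H⁺]²) = 1 / (1 + 10^+1.62 + 10^+0.09)
   = 1 / (1 + 41.687 + 1.2303) = 1/43.917 = 0.02277
[CO2*] = α₀ × DIC = 0.02277 × 1.65 = 0.0376 mmol/kg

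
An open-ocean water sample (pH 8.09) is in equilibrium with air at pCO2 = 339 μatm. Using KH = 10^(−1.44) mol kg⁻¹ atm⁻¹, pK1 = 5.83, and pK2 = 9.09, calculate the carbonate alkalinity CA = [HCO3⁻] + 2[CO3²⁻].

CA = 2.69 mmol/kg

[CO2*] = KH · pCO2 = 10^(−1.44) × 339×10^-6 = 1.231×10^-5 mol/kg
α₀ = 1/(1 + K1/[H⁺] + K1K2/[H⁺]²) = 1/(1 + 10^+2.26 + 10^+1.26) = 0.004971
DIC = [CO2*]/α₀ = 1.231×10^-5 / 0.004971 = 2.476 mmol/kg
CA = (α₁ + 2α₂)·DIC = (0.9046 + 2×0.09046) × 2.476 = 2.69 mmol/kg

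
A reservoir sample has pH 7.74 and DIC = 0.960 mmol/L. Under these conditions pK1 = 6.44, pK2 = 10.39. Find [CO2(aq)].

α₀ = 1 / (1 + K1/[H⁺] + K1K2/[H⁺]²) = 1 / (1 + 10^+1.30 + 10^-1.35)
   = 1 / (1 + 19.953 + 0.044668) = 1/20.997 = 0.04763
[CO2*] = α₀ × DIC = 0.04763 × 0.960 = 0.0457 mmol/L

[CO2*] = 0.0457 mmol/L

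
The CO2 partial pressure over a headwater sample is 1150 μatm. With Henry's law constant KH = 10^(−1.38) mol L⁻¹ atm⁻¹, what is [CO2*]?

[CO2*] = 47.9 μmol/L

KH = 10^(−1.38) = 4.169×10^-2 mol L⁻¹ atm⁻¹
[CO2*] = KH · pCO2 = 4.169×10^-2 × 1150×10^-6 atm = 4.79×10^-5 mol/L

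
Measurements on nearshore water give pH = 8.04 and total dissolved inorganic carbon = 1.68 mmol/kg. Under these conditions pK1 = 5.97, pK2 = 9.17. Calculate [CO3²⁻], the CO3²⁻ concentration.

α₂ = 1 / (1 + [H⁺]/K2 + [H⁺]²/(K1K2)) = 1 / (1 + 10^+1.13 + 10^-0.94)
   = 1 / (1 + 13.490 + 0.11482) = 1/14.604 = 0.06847
[CO3²⁻] = α₂ × DIC = 0.06847 × 1.68 = 0.115 mmol/kg

[CO3²⁻] = 0.115 mmol/kg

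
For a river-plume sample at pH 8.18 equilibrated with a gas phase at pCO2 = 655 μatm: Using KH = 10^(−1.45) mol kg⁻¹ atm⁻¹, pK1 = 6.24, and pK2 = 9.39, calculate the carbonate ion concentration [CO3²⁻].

[CO3²⁻] = 0.125 mmol/kg

[CO2*] = KH · pCO2 = 10^(−1.45) × 655×10^-6 = 2.324×10^-5 mol/kg
α₀ = 1/(1 + K1/[H⁺] + K1K2/[H⁺]²) = 1/(1 + 10^+1.94 + 10^+0.73) = 0.01070
DIC = [CO2*]/α₀ = 2.324×10^-5 / 0.01070 = 2.172 mmol/kg
[CO3²⁻] = α₂·DIC; α₂ = 0.05746, so [CO3²⁻] = 0.05746 × 2.172 = 0.125 mmol/kg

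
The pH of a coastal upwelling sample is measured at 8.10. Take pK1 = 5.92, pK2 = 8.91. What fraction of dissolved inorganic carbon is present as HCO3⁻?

α₁ = 0.861

α₁ = 1 / (1 + [H⁺]/K1 + K2/[H⁺]) = 1 / (1 + 10^-2.18 + 10^-0.81)
   = 1 / (1 + 0.0066069 + 0.15488) = 1/1.1615 = 0.8610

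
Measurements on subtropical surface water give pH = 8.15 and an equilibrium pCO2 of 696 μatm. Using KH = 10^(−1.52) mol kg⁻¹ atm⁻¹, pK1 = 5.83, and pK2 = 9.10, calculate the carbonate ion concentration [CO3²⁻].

[CO2*] = KH · pCO2 = 10^(−1.52) × 696×10^-6 = 2.102×10^-5 mol/kg
α₀ = 1/(1 + K1/[H⁺] + K1K2/[H⁺]²) = 1/(1 + 10^+2.32 + 10^+1.37) = 0.004285
DIC = [CO2*]/α₀ = 2.102×10^-5 / 0.004285 = 4.905 mmol/kg
[CO3²⁻] = α₂·DIC; α₂ = 0.1005, so [CO3²⁻] = 0.1005 × 4.905 = 0.493 mmol/kg

[CO3²⁻] = 0.493 mmol/kg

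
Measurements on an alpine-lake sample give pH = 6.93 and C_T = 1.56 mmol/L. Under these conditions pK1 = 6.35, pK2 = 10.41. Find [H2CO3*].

α₀ = 1 / (1 + K1/[H⁺] + K1K2/[H⁺]²) = 1 / (1 + 10^+0.58 + 10^-2.90)
   = 1 / (1 + 3.8019 + 0.0012589) = 1/4.8032 = 0.2082
[CO2*] = α₀ × DIC = 0.2082 × 1.56 = 0.325 mmol/L

[CO2*] = 0.325 mmol/L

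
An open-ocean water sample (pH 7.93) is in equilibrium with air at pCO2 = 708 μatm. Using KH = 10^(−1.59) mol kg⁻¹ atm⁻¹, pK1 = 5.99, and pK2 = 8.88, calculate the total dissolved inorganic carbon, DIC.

[CO2*] = KH · pCO2 = 10^(−1.59) × 708×10^-6 = 1.820×10^-5 mol/kg
α₀ = 1/(1 + K1/[H⁺] + K1K2/[H⁺]²) = 1/(1 + 10^+1.94 + 10^+0.99) = 0.01022
DIC = [CO2*]/α₀ = 1.820×10^-5 / 0.01022 = 1.78 mmol/kg

DIC = 1.78 mmol/kg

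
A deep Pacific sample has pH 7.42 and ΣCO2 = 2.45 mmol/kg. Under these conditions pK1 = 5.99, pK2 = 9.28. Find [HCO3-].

α₁ = 1 / (1 + [H⁺]/K1 + K2/[H⁺]) = 1 / (1 + 10^-1.43 + 10^-1.86)
   = 1 / (1 + 0.037154 + 0.013804) = 1/1.0510 = 0.9515
[HCO3⁻] = α₁ × DIC = 0.9515 × 2.45 = 2.33 mmol/kg

[HCO3⁻] = 2.33 mmol/kg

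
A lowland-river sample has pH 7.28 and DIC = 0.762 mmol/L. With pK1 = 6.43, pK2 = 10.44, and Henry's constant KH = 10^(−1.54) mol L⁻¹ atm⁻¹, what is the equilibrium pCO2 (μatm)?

pCO2 = 3270 μatm

α₀ = 1 / (1 + K1/[H⁺] + K1K2/[H⁺]²) = 1 / (1 + 10^+0.85 + 10^-2.31)
   = 1 / (1 + 7.0795 + 0.0048978) = 1/8.0844 = 0.1237
[CO2*] = α₀ × DIC = 0.1237 × 0.762 = 0.09426 mmol/L
pCO2 = [CO2*]/KH = 9.426×10^-5 / 2.884×10^-2 = 3270 μatm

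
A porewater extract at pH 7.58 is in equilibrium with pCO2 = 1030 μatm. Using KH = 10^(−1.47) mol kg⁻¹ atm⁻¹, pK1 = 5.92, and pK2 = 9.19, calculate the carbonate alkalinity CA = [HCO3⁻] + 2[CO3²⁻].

CA = 1.67 mmol/kg

[CO2*] = KH · pCO2 = 10^(−1.47) × 1030×10^-6 = 3.490×10^-5 mol/kg
α₀ = 1/(1 + K1/[H⁺] + K1K2/[H⁺]²) = 1/(1 + 10^+1.66 + 10^+0.05) = 0.02091
DIC = [CO2*]/α₀ = 3.490×10^-5 / 0.02091 = 1.669 mmol/kg
CA = (α₁ + 2α₂)·DIC = (0.9556 + 2×0.02346) × 1.669 = 1.67 mmol/kg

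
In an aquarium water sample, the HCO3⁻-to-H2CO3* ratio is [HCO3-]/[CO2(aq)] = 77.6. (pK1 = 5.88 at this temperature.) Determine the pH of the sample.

pH = 7.77

From K1 = [H⁺][HCO3-]/[CO2(aq)]:  pH = pK1 + log₁₀([HCO3-]/[CO2(aq)])
log₁₀(77.6) = +1.890
pH = 5.88 + (+1.890) = 7.77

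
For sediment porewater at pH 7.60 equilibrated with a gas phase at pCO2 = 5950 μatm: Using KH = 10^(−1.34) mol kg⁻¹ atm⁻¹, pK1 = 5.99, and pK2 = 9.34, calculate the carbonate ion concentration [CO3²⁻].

[CO2*] = KH · pCO2 = 10^(−1.34) × 5950×10^-6 = 2.720×10^-4 mol/kg
α₀ = 1/(1 + K1/[H⁺] + K1K2/[H⁺]²) = 1/(1 + 10^+1.61 + 10^-0.13) = 0.02354
DIC = [CO2*]/α₀ = 2.720×10^-4 / 0.02354 = 11.55 mmol/kg
[CO3²⁻] = α₂·DIC; α₂ = 0.01745, so [CO3²⁻] = 0.01745 × 11.55 = 0.202 mmol/kg

[CO3²⁻] = 0.202 mmol/kg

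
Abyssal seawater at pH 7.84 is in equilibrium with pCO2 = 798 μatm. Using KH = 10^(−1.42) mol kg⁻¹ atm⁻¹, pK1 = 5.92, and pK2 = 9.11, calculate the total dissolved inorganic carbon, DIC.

[CO2*] = KH · pCO2 = 10^(−1.42) × 798×10^-6 = 3.034×10^-5 mol/kg
α₀ = 1/(1 + K1/[H⁺] + K1K2/[H⁺]²) = 1/(1 + 10^+1.92 + 10^+0.65) = 0.01128
DIC = [CO2*]/α₀ = 3.034×10^-5 / 0.01128 = 2.69 mmol/kg

DIC = 2.69 mmol/kg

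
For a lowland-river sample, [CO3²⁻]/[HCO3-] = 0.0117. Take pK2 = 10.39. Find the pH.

From K2 = [H⁺][CO3²⁻]/[HCO3-]:  pH = pK2 + log₁₀([CO3²⁻]/[HCO3-])
log₁₀(0.0117) = -1.932
pH = 10.39 + (-1.932) = 8.46

pH = 8.46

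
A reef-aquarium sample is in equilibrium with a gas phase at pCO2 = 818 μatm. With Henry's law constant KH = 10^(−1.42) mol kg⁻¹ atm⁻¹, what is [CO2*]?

KH = 10^(−1.42) = 3.802×10^-2 mol kg⁻¹ atm⁻¹
[CO2*] = KH · pCO2 = 3.802×10^-2 × 818×10^-6 atm = 3.11×10^-5 mol/kg

[CO2*] = 31.1 μmol/kg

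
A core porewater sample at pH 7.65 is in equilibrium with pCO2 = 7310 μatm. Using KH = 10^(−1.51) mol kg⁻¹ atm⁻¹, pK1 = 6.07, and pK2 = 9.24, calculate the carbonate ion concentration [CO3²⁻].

[CO2*] = KH · pCO2 = 10^(−1.51) × 7310×10^-6 = 2.259×10^-4 mol/kg
α₀ = 1/(1 + K1/[H⁺] + K1K2/[H⁺]²) = 1/(1 + 10^+1.58 + 10^-0.01) = 0.02500
DIC = [CO2*]/α₀ = 2.259×10^-4 / 0.02500 = 9.035 mmol/kg
[CO3²⁻] = α₂·DIC; α₂ = 0.02443, so [CO3²⁻] = 0.02443 × 9.035 = 0.221 mmol/kg

[CO3²⁻] = 0.221 mmol/kg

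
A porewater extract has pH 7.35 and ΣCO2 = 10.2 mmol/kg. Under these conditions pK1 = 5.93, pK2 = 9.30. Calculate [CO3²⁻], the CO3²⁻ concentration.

[CO3²⁻] = 0.109 mmol/kg

α₂ = 1 / (1 + [H⁺]/K2 + [H⁺]²/(K1K2)) = 1 / (1 + 10^+1.95 + 10^+0.53)
   = 1 / (1 + 89.125 + 3.3884) = 1/93.514 = 0.01069
[CO3²⁻] = α₂ × DIC = 0.01069 × 10.2 = 0.109 mmol/kg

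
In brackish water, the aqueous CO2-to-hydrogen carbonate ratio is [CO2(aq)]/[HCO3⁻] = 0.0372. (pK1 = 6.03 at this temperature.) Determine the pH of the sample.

From K1 = [H⁺][HCO3⁻]/[CO2(aq)]:  pH = pK1 − log₁₀([CO2(aq)]/[HCO3⁻])
log₁₀(0.0372) = -1.429
pH = 6.03 − (-1.429) = 7.46

pH = 7.46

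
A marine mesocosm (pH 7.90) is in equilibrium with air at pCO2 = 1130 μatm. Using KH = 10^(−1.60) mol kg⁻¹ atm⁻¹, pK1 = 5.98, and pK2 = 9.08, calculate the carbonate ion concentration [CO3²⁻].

[CO3²⁻] = 0.156 mmol/kg

[CO2*] = KH · pCO2 = 10^(−1.60) × 1130×10^-6 = 2.838×10^-5 mol/kg
α₀ = 1/(1 + K1/[H⁺] + K1K2/[H⁺]²) = 1/(1 + 10^+1.92 + 10^+0.74) = 0.01115
DIC = [CO2*]/α₀ = 2.838×10^-5 / 0.01115 = 2.545 mmol/kg
[CO3²⁻] = α₂·DIC; α₂ = 0.06128, so [CO3²⁻] = 0.06128 × 2.545 = 0.156 mmol/kg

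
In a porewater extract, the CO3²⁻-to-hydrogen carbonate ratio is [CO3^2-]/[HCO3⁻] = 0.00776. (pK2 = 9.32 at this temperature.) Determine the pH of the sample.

From K2 = [H⁺][CO3^2-]/[HCO3⁻]:  pH = pK2 + log₁₀([CO3^2-]/[HCO3⁻])
log₁₀(0.00776) = -2.110
pH = 9.32 + (-2.110) = 7.21

pH = 7.21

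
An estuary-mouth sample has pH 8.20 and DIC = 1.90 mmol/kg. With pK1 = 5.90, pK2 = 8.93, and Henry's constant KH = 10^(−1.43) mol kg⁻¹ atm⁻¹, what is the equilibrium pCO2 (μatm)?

pCO2 = 215 μatm

α₀ = 1 / (1 + K1/[H⁺] + K1K2/[H⁺]²) = 1 / (1 + 10^+2.30 + 10^+1.57)
   = 1 / (1 + 199.53 + 37.154) = 1/237.68 = 0.004207
[CO2*] = α₀ × DIC = 0.004207 × 1.90 = 0.007994 mmol/kg = 7.994 μmol/kg
pCO2 = [CO2*]/KH = 7.994×10^-6 / 3.715×10^-2 = 215 μatm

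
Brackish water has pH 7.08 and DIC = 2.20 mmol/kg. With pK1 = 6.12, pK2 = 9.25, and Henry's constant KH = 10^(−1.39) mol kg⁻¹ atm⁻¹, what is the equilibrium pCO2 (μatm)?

α₀ = 1 / (1 + K1/[H⁺] + K1K2/[H⁺]²) = 1 / (1 + 10^+0.96 + 10^-1.21)
   = 1 / (1 + 9.1201 + 0.061660) = 1/10.182 = 0.09821
[CO2*] = α₀ × DIC = 0.09821 × 2.20 = 0.2161 mmol/kg
pCO2 = [CO2*]/KH = 2.161×10^-4 / 4.074×10^-2 = 5300 μatm

pCO2 = 5300 μatm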